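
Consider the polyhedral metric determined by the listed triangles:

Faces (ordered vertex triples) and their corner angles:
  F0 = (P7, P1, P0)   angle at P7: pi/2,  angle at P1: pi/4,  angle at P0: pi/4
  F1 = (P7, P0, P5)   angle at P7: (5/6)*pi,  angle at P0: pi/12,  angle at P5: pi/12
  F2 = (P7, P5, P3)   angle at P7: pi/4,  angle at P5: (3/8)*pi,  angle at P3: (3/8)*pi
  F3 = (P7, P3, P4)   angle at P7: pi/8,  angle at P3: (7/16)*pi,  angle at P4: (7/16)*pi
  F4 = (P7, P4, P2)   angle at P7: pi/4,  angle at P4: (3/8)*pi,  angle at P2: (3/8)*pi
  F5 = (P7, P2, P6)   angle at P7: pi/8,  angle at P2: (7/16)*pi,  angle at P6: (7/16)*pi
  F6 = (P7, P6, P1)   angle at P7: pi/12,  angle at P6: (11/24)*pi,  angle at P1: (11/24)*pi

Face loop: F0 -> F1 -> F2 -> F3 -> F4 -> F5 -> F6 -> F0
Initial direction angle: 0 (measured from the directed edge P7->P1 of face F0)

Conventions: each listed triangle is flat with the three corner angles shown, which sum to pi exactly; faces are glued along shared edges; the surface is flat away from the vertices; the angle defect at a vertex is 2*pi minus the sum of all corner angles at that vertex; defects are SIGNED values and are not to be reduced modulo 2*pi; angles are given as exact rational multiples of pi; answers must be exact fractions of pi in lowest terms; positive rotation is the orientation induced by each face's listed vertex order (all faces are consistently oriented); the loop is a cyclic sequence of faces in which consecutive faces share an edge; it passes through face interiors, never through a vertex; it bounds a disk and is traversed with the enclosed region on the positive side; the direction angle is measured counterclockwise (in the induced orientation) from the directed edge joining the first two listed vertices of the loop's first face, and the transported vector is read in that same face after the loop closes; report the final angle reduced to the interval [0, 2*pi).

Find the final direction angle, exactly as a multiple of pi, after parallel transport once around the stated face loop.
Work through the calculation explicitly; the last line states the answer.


enclosed vertex P7: corner angles sum to (13/6)*pi, defect = 2*pi - (13/6)*pi = -pi/6
transport around the loop rotates by the sum of enclosed defects; add to the initial angle mod 2*pi
final angle = 0 - pi/6 = (11/6)*pi (mod 2*pi)

Answer: final direction angle = (11/6)*pi


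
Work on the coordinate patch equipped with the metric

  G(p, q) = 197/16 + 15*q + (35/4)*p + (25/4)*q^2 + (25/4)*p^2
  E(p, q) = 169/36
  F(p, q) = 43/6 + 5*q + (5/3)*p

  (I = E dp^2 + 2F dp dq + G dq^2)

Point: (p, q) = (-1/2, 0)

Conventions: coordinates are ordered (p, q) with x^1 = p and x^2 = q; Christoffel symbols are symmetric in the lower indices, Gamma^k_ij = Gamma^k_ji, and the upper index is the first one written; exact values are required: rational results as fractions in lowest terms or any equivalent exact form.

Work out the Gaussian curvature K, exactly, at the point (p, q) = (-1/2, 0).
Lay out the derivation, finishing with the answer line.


E = 169/36, F = 19/3, G = 19/2, EG - F^2 = 323/72 at the point
E_p = 0, E_q = 0, F_p = 5/3, F_q = 5, G_p = 5/2, G_q = 15
E_qq = 0, F_pq = 0, G_pp = 25/2
Using the Brioschi determinant formula for K from the metric derivatives:
M1 = [[-E_qq/2 + F_pq - G_pp/2, E_p/2, F_p - E_q/2], [F_q - G_p/2, E, F], [G_q/2, F, G]] = [[-25/4, 0, 5/3], [15/4, 169/36, 19/3], [15/2, 19/3, 19/2]]; det M1 = -4525/96
M2 = [[0, E_q/2, G_p/2], [E_q/2, E, F], [G_p/2, F, G]] = [[0, 0, 5/4], [0, 169/36, 19/3], [5/4, 19/3, 19/2]]; det M2 = -4225/576
det M1 - det M2 = -22925/576; K = -22925/576 / (323/72)^2 = -206325/104329

Answer: K = -206325/104329


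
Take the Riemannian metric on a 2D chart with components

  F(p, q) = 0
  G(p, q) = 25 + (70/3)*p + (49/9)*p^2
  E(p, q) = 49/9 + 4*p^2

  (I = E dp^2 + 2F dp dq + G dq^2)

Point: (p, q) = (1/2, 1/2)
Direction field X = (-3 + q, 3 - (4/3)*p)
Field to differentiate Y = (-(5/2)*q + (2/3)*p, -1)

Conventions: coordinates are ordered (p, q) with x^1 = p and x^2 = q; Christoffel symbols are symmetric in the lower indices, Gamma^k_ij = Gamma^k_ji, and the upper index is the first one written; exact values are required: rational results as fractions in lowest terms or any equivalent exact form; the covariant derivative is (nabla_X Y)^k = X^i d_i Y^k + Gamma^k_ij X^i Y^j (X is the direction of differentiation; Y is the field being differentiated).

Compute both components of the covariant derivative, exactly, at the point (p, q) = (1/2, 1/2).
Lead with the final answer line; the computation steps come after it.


Answer: (nabla_X Y)^p = -1099/696, (nabla_X Y)^q = 91/666

E = 58/9, F = 0, G = 1369/36 at the point
E_p = 4, E_q = 0, F_p = 0, F_q = 0, G_p = 259/9, G_q = 0
EG - F^2 = 39701/162;  g^inv = (162/39701) * [[1369/36, 0], [0, 58/9]]
first-kind symbols [ij,l] = (1/2)(d_i g_jl + d_j g_il - d_l g_ij): [pp,p] = E_p/2 = 2, [pp,q] = F_p - E_q/2 = 0, [pq,p] = E_q/2 = 0, [pq,q] = G_p/2 = 259/18, [qq,p] = F_q - G_p/2 = -259/18, [qq,q] = G_q/2 = 0
Gamma^p_ij = (G*[ij,p] - F*[ij,q])/(EG - F^2), Gamma^q_ij = (E*[ij,q] - F*[ij,p])/(EG - F^2)
Gamma_ppp = 9/29, Gamma_ppq = 0, Gamma_pqq = -259/116, Gamma_qpp = 0, Gamma_qpq = 14/37, Gamma_qqq = 0
X = (-5/2, 7/3), Y = (-11/12, -1) at the point


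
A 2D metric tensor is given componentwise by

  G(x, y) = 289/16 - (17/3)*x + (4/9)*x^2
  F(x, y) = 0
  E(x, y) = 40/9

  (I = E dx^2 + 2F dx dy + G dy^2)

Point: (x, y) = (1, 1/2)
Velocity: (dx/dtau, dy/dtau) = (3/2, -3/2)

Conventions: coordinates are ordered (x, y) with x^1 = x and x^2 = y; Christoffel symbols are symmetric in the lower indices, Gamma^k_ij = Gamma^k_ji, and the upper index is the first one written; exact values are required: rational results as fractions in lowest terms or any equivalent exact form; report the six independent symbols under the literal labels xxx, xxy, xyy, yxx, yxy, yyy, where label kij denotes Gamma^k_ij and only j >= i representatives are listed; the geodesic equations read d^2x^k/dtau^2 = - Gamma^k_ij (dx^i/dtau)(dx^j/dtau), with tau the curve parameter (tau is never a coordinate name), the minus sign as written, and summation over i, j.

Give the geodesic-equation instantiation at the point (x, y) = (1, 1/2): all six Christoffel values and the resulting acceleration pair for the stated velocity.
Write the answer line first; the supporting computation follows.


Answer: Gamma_xxx = 0, Gamma_xxy = 0, Gamma_xyy = 43/80, Gamma_yxx = 0, Gamma_yxy = -8/43, Gamma_yyy = 0; accelerations (d^2x/dtau^2, d^2y/dtau^2) = (-387/320, -36/43)

E = 40/9, F = 0, G = 1849/144 at the point
E_x = 0, E_y = 0, F_x = 0, F_y = 0, G_x = -43/9, G_y = 0
EG - F^2 = 9245/162;  g^inv = (162/9245) * [[1849/144, 0], [0, 40/9]]
first-kind symbols [ij,l] = (1/2)(d_i g_jl + d_j g_il - d_l g_ij): [xx,x] = E_x/2 = 0, [xx,y] = F_x - E_y/2 = 0, [xy,x] = E_y/2 = 0, [xy,y] = G_x/2 = -43/18, [yy,x] = F_y - G_x/2 = 43/18, [yy,y] = G_y/2 = 0
Gamma^x_ij = (G*[ij,x] - F*[ij,y])/(EG - F^2), Gamma^y_ij = (E*[ij,y] - F*[ij,x])/(EG - F^2)
Gamma_xxx = 0, Gamma_xxy = 0, Gamma_xyy = 43/80, Gamma_yxx = 0, Gamma_yxy = -8/43, Gamma_yyy = 0
d^2x/dtau^2 = -(Gamma_xxx*(3/2)^2 + 2*Gamma_xxy*(3/2)*(-3/2) + Gamma_xyy*(-3/2)^2) = -387/320
d^2y/dtau^2 = -(Gamma_yxx*(3/2)^2 + 2*Gamma_yxy*(3/2)*(-3/2) + Gamma_yyy*(-3/2)^2) = -36/43


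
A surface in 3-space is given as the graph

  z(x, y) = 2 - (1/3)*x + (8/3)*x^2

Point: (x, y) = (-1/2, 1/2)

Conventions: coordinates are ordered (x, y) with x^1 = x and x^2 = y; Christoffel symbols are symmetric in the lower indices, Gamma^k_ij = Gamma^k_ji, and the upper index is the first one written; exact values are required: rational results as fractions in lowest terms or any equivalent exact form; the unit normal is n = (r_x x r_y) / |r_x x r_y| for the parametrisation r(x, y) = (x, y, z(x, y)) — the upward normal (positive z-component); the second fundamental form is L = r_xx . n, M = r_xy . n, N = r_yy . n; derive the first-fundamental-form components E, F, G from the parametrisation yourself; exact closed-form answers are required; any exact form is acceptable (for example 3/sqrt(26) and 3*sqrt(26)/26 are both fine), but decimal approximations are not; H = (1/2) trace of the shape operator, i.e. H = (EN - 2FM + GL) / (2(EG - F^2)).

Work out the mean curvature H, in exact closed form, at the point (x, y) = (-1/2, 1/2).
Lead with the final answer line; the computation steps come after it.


Answer: H = 2*sqrt(10)/75

z_x = -3, z_y = 0, z_xx = 16/3, z_xy = 0, z_yy = 0
E = 10, F = 0, G = 1; answer radicand W^2 = 10
unnormalised second-form numerators: l = 16/3, m = 0, n = 0; L = l/sqrt(10), and similarly M = m/sqrt(W^2), N = n/sqrt(W^2)
H = (E*n - 2*F*m + G*l) / (2*(EG - F^2)*sqrt(W^2)); E*n - 2*F*m + G*l = 16/3, EG - F^2 = 10, so H = (4/15)/sqrt(10)


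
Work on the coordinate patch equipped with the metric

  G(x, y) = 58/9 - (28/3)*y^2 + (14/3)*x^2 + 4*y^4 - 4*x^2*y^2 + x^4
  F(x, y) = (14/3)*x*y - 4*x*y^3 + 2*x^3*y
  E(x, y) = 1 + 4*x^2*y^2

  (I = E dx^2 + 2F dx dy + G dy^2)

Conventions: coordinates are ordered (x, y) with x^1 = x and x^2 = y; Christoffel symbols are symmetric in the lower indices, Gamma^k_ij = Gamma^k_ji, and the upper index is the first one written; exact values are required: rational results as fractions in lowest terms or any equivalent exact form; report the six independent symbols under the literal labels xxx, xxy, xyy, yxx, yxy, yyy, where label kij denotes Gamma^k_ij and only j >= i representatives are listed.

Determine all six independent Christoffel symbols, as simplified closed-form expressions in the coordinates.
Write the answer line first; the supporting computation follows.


Answer: Gamma_xxx = 36*x*y^2/(9*x^4 + 42*x^2 + 36*y^4 - 84*y^2 + 58), Gamma_xxy = 36*x^2*y/(9*x^4 + 42*x^2 + 36*y^4 - 84*y^2 + 58), Gamma_xyy = -72*x*y^2/(9*x^4 + 42*x^2 + 36*y^4 - 84*y^2 + 58), Gamma_yxx = (18*x^2*y - 36*y^3 + 42*y)/(9*x^4 + 42*x^2 + 36*y^4 - 84*y^2 + 58), Gamma_yxy = (18*x^3 - 36*x*y^2 + 42*x)/(9*x^4 + 42*x^2 + 36*y^4 - 84*y^2 + 58), Gamma_yyy = (-36*x^2*y + 72*y^3 - 84*y)/(9*x^4 + 42*x^2 + 36*y^4 - 84*y^2 + 58)

E = 1 + 4*x^2*y^2; F = (14/3)*x*y - 4*x*y^3 + 2*x^3*y; G = 58/9 - (28/3)*y^2 + (14/3)*x^2 + 4*y^4 - 4*x^2*y^2 + x^4
Gamma^k_ij = (1/2) g^{kl} (d_i g_jl + d_j g_il - d_l g_ij), with g^inv = (1/(EG-F^2)) [[G, -F], [-F, E]]
first partials: E_x = 8*x*y^2, E_y = 8*x^2*y, F_x = (14/3)*y - 4*y^3 + 6*x^2*y, F_y = (14/3)*x - 12*x*y^2 + 2*x^3, G_x = (28/3)*x - 8*x*y^2 + 4*x^3, G_y = -(56/3)*y + 16*y^3 - 8*x^2*y
D = EG - F^2 = 58/9 - (28/3)*y^2 + (14/3)*x^2 + 4*y^4 + x^4
expanded: Gamma^x_xx = (G E_x - 2F F_x + F E_y)/(2D), Gamma^x_xy = (G E_y - F G_x)/(2D), Gamma^x_yy = (2G F_y - G G_x - F G_y)/(2D), Gamma^y_xx = (2E F_x - E E_y - F E_x)/(2D), Gamma^y_xy = (E G_x - F E_y)/(2D), Gamma^y_yy = (E G_y - 2F F_y + F G_x)/(2D); substitute and cancel common factors


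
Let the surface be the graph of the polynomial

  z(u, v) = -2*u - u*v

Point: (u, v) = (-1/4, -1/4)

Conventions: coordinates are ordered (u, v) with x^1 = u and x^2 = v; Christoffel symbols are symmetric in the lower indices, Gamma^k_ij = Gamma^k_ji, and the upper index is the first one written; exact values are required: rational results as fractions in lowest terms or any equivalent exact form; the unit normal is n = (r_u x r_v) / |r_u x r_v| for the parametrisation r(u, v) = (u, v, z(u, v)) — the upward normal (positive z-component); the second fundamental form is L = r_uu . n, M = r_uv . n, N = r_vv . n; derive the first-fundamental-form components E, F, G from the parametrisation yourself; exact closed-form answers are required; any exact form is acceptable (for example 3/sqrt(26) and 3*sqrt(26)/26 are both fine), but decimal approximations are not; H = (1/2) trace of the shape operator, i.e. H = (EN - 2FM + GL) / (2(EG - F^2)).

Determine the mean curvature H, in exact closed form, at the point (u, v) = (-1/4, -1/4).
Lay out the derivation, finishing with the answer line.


z_u = -7/4, z_v = 1/4, z_uu = 0, z_uv = -1, z_vv = 0
E = 65/16, F = -7/16, G = 17/16; answer radicand W^2 = 33/8
unnormalised second-form numerators: l = 0, m = -1, n = 0; L = l/sqrt(33/8), and similarly M = m/sqrt(W^2), N = n/sqrt(W^2)
H = (E*n - 2*F*m + G*l) / (2*(EG - F^2)*sqrt(W^2)); E*n - 2*F*m + G*l = -7/8, EG - F^2 = 33/8, so H = (-7/66)/sqrt(33/8)

Answer: H = -7*sqrt(66)/1089


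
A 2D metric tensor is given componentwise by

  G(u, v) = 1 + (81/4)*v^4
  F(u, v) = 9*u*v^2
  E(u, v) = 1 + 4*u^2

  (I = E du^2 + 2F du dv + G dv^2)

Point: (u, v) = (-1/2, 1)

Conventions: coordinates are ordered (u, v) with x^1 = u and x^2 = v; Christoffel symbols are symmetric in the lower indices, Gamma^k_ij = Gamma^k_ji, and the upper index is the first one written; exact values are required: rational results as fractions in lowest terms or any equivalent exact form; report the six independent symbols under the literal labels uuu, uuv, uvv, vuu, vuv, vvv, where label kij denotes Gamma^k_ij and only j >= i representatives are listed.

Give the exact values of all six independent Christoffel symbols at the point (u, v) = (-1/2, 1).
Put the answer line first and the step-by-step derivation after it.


Answer: Gamma_uuu = -8/89, Gamma_uuv = 0, Gamma_uvv = -36/89, Gamma_vuu = 36/89, Gamma_vuv = 0, Gamma_vvv = 162/89

E = 2, F = -9/2, G = 85/4 at the point
E_u = -4, E_v = 0, F_u = 9, F_v = -9, G_u = 0, G_v = 81
EG - F^2 = 89/4;  g^inv = (4/89) * [[85/4, 9/2], [9/2, 2]]
first-kind symbols [ij,l] = (1/2)(d_i g_jl + d_j g_il - d_l g_ij): [uu,u] = E_u/2 = -2, [uu,v] = F_u - E_v/2 = 9, [uv,u] = E_v/2 = 0, [uv,v] = G_u/2 = 0, [vv,u] = F_v - G_u/2 = -9, [vv,v] = G_v/2 = 81/2
Gamma^u_ij = (G*[ij,u] - F*[ij,v])/(EG - F^2), Gamma^v_ij = (E*[ij,v] - F*[ij,u])/(EG - F^2)


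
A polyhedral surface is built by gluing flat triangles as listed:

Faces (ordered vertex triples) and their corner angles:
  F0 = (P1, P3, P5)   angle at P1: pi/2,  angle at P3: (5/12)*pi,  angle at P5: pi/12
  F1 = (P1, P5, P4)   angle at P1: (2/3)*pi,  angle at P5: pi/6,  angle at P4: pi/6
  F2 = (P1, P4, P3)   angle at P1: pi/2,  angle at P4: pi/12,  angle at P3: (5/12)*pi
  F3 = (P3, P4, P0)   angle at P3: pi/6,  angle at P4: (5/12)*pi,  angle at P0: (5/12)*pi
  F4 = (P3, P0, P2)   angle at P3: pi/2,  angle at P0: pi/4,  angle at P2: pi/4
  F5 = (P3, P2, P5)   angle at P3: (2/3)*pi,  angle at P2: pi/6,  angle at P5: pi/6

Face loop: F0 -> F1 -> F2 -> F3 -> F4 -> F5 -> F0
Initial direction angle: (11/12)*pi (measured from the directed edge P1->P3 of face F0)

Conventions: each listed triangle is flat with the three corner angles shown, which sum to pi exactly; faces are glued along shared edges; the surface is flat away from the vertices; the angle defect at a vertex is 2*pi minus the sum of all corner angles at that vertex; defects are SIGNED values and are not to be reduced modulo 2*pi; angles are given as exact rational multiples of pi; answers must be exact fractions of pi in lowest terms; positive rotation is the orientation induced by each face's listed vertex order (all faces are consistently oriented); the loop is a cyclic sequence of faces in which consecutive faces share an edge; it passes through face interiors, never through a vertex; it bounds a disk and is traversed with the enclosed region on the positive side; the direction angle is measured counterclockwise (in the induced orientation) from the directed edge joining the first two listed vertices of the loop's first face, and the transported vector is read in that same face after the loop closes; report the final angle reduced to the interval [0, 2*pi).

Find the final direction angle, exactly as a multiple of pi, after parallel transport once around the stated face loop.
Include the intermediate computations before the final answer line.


enclosed vertex P1: corner angles sum to (5/3)*pi, defect = 2*pi - (5/3)*pi = pi/3
enclosed vertex P3: corner angles sum to (13/6)*pi, defect = 2*pi - (13/6)*pi = -pi/6
by Gauss-Bonnet the loop rotates the vector by the enclosed defect sum (positive orientation, mod 2*pi)
final angle = (11/12)*pi + pi/6 = (13/12)*pi (mod 2*pi)

Answer: final direction angle = (13/12)*pi


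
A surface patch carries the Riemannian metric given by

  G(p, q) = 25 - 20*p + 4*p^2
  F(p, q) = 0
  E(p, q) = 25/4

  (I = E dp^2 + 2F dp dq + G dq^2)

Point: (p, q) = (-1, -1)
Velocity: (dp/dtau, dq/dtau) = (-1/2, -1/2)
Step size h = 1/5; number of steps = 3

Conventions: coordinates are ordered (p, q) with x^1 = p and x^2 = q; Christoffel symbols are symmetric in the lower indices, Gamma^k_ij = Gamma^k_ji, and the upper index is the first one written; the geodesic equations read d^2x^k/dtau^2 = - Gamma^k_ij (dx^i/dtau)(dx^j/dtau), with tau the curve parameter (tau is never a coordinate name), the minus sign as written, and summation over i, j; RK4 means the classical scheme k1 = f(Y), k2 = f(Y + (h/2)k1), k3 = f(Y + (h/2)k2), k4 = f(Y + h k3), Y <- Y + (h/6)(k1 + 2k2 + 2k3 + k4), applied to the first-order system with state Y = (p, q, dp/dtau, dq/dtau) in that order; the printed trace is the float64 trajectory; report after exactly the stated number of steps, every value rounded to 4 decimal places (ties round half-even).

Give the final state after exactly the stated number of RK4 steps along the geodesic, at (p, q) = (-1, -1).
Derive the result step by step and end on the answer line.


f(Y) = (dp/dtau, dq/dtau, -Gamma^p_ij Y'^i Y'^j, -Gamma^q_ij Y'^i Y'^j) with the Gammas evaluated at the stage position; h = 0.200000; intermediate values shown to 6 dp
step 0: p = -1.0000, q = -1.0000, dp/dtau = -0.5000, dq/dtau = -0.5000
step 1:
  k1: at (p, q) = (-1.000000, -1.000000), (dp/dtau, dq/dtau) = (-0.500000, -0.500000); Gamma_ppp = 0.000000, Gamma_ppq = 0.000000, Gamma_pqq = 2.240000, Gamma_qpp = 0.000000, Gamma_qpq = -0.285714, Gamma_qqq = 0.000000; k1 = (-0.500000, -0.500000, -0.560000, 0.142857)
  k2: at (p, q) = (-1.050000, -1.050000), (dp/dtau, dq/dtau) = (-0.556000, -0.485714); Gamma_ppp = 0.000000, Gamma_ppq = 0.000000, Gamma_pqq = 2.272000, Gamma_qpp = 0.000000, Gamma_qpq = -0.281690, Gamma_qqq = 0.000000; k2 = (-0.556000, -0.485714, -0.536007, 0.152145)
  k3: at (p, q) = (-1.055600, -1.048571), (dp/dtau, dq/dtau) = (-0.553601, -0.484786); Gamma_ppp = 0.000000, Gamma_ppq = 0.000000, Gamma_pqq = 2.275584, Gamma_qpp = 0.000000, Gamma_qpq = -0.281246, Gamma_qqq = 0.000000; k3 = (-0.553601, -0.484786, -0.534801, 0.150960)
  k4: at (p, q) = (-1.110720, -1.096957), (dp/dtau, dq/dtau) = (-0.606960, -0.469808); Gamma_ppp = 0.000000, Gamma_ppq = 0.000000, Gamma_pqq = 2.310861, Gamma_qpp = 0.000000, Gamma_qpq = -0.276953, Gamma_qqq = 0.000000; k4 = (-0.606960, -0.469808, -0.510052, 0.157949)
  Y <- Y + (h/6)(k1 + 2k2 + 2k3 + k4): p = -1.1109, q = -1.0970, dp/dtau = -0.6071, dq/dtau = -0.4698
step 2:
  k1: at (p, q) = (-1.110872, -1.097027), (dp/dtau, dq/dtau) = (-0.607056, -0.469766); Gamma_ppp = 0.000000, Gamma_ppq = 0.000000, Gamma_pqq = 2.310958, Gamma_qpp = 0.000000, Gamma_qpq = -0.276941, Gamma_qqq = 0.000000; k1 = (-0.607056, -0.469766, -0.509983, 0.157953)
  k2: at (p, q) = (-1.171578, -1.144004), (dp/dtau, dq/dtau) = (-0.658054, -0.453971); Gamma_ppp = 0.000000, Gamma_ppq = 0.000000, Gamma_pqq = 2.349810, Gamma_qpp = 0.000000, Gamma_qpq = -0.272362, Gamma_qqq = 0.000000; k2 = (-0.658054, -0.453971, -0.484271, 0.162730)
  k3: at (p, q) = (-1.176677, -1.142424), (dp/dtau, dq/dtau) = (-0.655483, -0.453493); Gamma_ppp = 0.000000, Gamma_ppq = 0.000000, Gamma_pqq = 2.353074, Gamma_qpp = 0.000000, Gamma_qpq = -0.271985, Gamma_qqq = 0.000000; k3 = (-0.655483, -0.453493, -0.483924, 0.161699)
  k4: at (p, q) = (-1.241969, -1.187726), (dp/dtau, dq/dtau) = (-0.703840, -0.437426); Gamma_ppp = 0.000000, Gamma_ppq = 0.000000, Gamma_pqq = 2.394860, Gamma_qpp = 0.000000, Gamma_qpq = -0.267239, Gamma_qqq = 0.000000; k4 = (-0.703840, -0.437426, -0.458237, 0.164554)
  Y <- Y + (h/6)(k1 + 2k2 + 2k3 + k4): p = -1.2421, q = -1.1878, dp/dtau = -0.7039, dq/dtau = -0.4374
step 3:
  k1: at (p, q) = (-1.242138, -1.187764), (dp/dtau, dq/dtau) = (-0.703876, -0.437387); Gamma_ppp = 0.000000, Gamma_ppq = 0.000000, Gamma_pqq = 2.394968, Gamma_qpp = 0.000000, Gamma_qpq = -0.267227, Gamma_qqq = 0.000000; k1 = (-0.703876, -0.437387, -0.458176, 0.164540)
  k2: at (p, q) = (-1.312525, -1.231503), (dp/dtau, dq/dtau) = (-0.749693, -0.420933); Gamma_ppp = 0.000000, Gamma_ppq = 0.000000, Gamma_pqq = 2.440016, Gamma_qpp = 0.000000, Gamma_qpq = -0.262293, Gamma_qqq = 0.000000; k2 = (-0.749693, -0.420933, -0.432334, 0.165544)
  k3: at (p, q) = (-1.317107, -1.229858), (dp/dtau, dq/dtau) = (-0.747109, -0.420833); Gamma_ppp = 0.000000, Gamma_ppq = 0.000000, Gamma_pqq = 2.442948, Gamma_qpp = 0.000000, Gamma_qpq = -0.261979, Gamma_qqq = 0.000000; k3 = (-0.747109, -0.420833, -0.432647, 0.164736)
  k4: at (p, q) = (-1.391560, -1.271931), (dp/dtau, dq/dtau) = (-0.790405, -0.404440); Gamma_ppp = 0.000000, Gamma_ppq = 0.000000, Gamma_pqq = 2.490598, Gamma_qpp = 0.000000, Gamma_qpq = -0.256966, Gamma_qqq = 0.000000; k4 = (-0.790405, -0.404440, -0.407391, 0.164290)
  Y <- Y + (h/6)(k1 + 2k2 + 2k3 + k4): p = -1.3917, q = -1.2719, dp/dtau = -0.7904, dq/dtau = -0.4044

Answer: p = -1.3917, q = -1.2719, dp/dtau = -0.7904, dq/dtau = -0.4044


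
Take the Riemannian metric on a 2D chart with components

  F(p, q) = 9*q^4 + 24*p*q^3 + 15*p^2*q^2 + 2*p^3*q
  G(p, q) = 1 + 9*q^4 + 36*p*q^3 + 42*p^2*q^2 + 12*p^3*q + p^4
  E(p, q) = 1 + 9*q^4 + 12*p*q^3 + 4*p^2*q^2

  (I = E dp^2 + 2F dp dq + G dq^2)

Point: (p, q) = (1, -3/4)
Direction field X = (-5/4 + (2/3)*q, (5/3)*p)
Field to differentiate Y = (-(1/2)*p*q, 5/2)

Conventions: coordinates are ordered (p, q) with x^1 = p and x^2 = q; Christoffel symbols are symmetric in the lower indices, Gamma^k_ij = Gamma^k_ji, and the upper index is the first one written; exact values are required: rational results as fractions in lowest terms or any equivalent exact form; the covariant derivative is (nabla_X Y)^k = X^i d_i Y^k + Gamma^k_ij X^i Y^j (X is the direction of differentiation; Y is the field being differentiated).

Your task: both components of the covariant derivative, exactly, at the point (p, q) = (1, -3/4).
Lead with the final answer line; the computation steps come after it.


Answer: (nabla_X Y)^p = -40811/53088, (nabla_X Y)^q = -30827/4424

E = 265/256, F = -87/256, G = 1097/256 at the point
E_p = -9/16, E_q = -15/16, F_p = 9/4, F_q = 77/16, G_p = 145/16, G_q = -87/16
EG - F^2 = 553/128;  g^inv = (128/553) * [[1097/256, 87/256], [87/256, 265/256]]
first-kind symbols [ij,l] = (1/2)(d_i g_jl + d_j g_il - d_l g_ij): [pp,p] = E_p/2 = -9/32, [pp,q] = F_p - E_q/2 = 87/32, [pq,p] = E_q/2 = -15/32, [pq,q] = G_p/2 = 145/32, [qq,p] = F_q - G_p/2 = 9/32, [qq,q] = G_q/2 = -87/32
Gamma^p_ij = (G*[ij,p] - F*[ij,q])/(EG - F^2), Gamma^q_ij = (E*[ij,q] - F*[ij,p])/(EG - F^2)
Gamma_ppp = -36/553, Gamma_ppq = -60/553, Gamma_pqq = 36/553, Gamma_qpp = 348/553, Gamma_qpq = 580/553, Gamma_qqq = -348/553
X = (-7/4, 5/3), Y = (3/8, 5/2) at the point


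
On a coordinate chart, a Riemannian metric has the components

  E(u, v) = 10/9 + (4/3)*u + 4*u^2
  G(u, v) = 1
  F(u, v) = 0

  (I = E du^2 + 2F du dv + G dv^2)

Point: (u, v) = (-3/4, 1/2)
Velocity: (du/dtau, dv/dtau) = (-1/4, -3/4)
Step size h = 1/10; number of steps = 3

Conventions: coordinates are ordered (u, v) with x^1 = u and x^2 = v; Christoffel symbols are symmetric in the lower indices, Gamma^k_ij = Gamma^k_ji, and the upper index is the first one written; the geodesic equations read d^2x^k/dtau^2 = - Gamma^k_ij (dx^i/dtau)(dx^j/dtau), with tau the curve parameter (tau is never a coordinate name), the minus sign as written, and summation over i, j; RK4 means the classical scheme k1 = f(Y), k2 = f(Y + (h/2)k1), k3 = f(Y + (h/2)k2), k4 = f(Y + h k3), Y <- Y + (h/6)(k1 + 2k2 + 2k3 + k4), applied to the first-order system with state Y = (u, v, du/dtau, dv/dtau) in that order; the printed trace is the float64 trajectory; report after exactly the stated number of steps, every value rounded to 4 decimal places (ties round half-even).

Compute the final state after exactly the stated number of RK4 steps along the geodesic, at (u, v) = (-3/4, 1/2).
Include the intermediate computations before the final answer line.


f(Y) = (du/dtau, dv/dtau, -Gamma^u_ij Y'^i Y'^j, -Gamma^v_ij Y'^i Y'^j) with the Gammas evaluated at the stage position; h = 0.100000; intermediate values shown to 6 dp
step 0: u = -0.7500, v = 0.5000, du/dtau = -0.2500, dv/dtau = -0.7500
step 1:
  k1: at (u, v) = (-0.750000, 0.500000), (du/dtau, dv/dtau) = (-0.250000, -0.750000); Gamma_uuu = -0.988235, Gamma_uuv = 0.000000, Gamma_uvv = 0.000000, Gamma_vuu = 0.000000, Gamma_vuv = 0.000000, Gamma_vvv = 0.000000; k1 = (-0.250000, -0.750000, 0.061765, 0.000000)
  k2: at (u, v) = (-0.762500, 0.462500), (du/dtau, dv/dtau) = (-0.246912, -0.750000); Gamma_uuu = -0.984820, Gamma_uuv = 0.000000, Gamma_uvv = 0.000000, Gamma_vuu = 0.000000, Gamma_vuv = 0.000000, Gamma_vvv = 0.000000; k2 = (-0.246912, -0.750000, 0.060040, 0.000000)
  k3: at (u, v) = (-0.762346, 0.462500), (du/dtau, dv/dtau) = (-0.246998, -0.750000); Gamma_uuu = -0.984864, Gamma_uuv = 0.000000, Gamma_uvv = 0.000000, Gamma_vuu = 0.000000, Gamma_vuv = 0.000000, Gamma_vvv = 0.000000; k3 = (-0.246998, -0.750000, 0.060085, 0.000000)
  k4: at (u, v) = (-0.774700, 0.425000), (du/dtau, dv/dtau) = (-0.243992, -0.750000); Gamma_uuu = -0.981167, Gamma_uuv = 0.000000, Gamma_uvv = 0.000000, Gamma_vuu = 0.000000, Gamma_vuv = 0.000000, Gamma_vvv = 0.000000; k4 = (-0.243992, -0.750000, 0.058411, 0.000000)
  Y <- Y + (h/6)(k1 + 2k2 + 2k3 + k4): u = -0.7747, v = 0.4250, du/dtau = -0.2440, dv/dtau = -0.7500
step 2:
  k1: at (u, v) = (-0.774697, 0.425000), (du/dtau, dv/dtau) = (-0.243993, -0.750000); Gamma_uuu = -0.981167, Gamma_uuv = 0.000000, Gamma_uvv = 0.000000, Gamma_vuu = 0.000000, Gamma_vuv = 0.000000, Gamma_vvv = 0.000000; k1 = (-0.243993, -0.750000, 0.058411, 0.000000)
  k2: at (u, v) = (-0.786896, 0.387500), (du/dtau, dv/dtau) = (-0.241072, -0.750000); Gamma_uuu = -0.977225, Gamma_uuv = 0.000000, Gamma_uvv = 0.000000, Gamma_vuu = 0.000000, Gamma_vuv = 0.000000, Gamma_vvv = 0.000000; k2 = (-0.241072, -0.750000, 0.056792, 0.000000)
  k3: at (u, v) = (-0.786750, 0.387500), (du/dtau, dv/dtau) = (-0.241153, -0.750000); Gamma_uuu = -0.977273, Gamma_uuv = 0.000000, Gamma_uvv = 0.000000, Gamma_vuu = 0.000000, Gamma_vuv = 0.000000, Gamma_vvv = 0.000000; k3 = (-0.241153, -0.750000, 0.056833, 0.000000)
  k4: at (u, v) = (-0.798812, 0.350000), (du/dtau, dv/dtau) = (-0.238310, -0.750000); Gamma_uuu = -0.973118, Gamma_uuv = 0.000000, Gamma_uvv = 0.000000, Gamma_vuu = 0.000000, Gamma_vuv = 0.000000, Gamma_vvv = 0.000000; k4 = (-0.238310, -0.750000, 0.055265, 0.000000)
  Y <- Y + (h/6)(k1 + 2k2 + 2k3 + k4): u = -0.7988, v = 0.3500, du/dtau = -0.2383, dv/dtau = -0.7500
step 3:
  k1: at (u, v) = (-0.798809, 0.350000), (du/dtau, dv/dtau) = (-0.238311, -0.750000); Gamma_uuu = -0.973119, Gamma_uuv = 0.000000, Gamma_uvv = 0.000000, Gamma_vuu = 0.000000, Gamma_vuv = 0.000000, Gamma_vvv = 0.000000; k1 = (-0.238311, -0.750000, 0.055265, 0.000000)
  k2: at (u, v) = (-0.810725, 0.312500), (du/dtau, dv/dtau) = (-0.235548, -0.750000); Gamma_uuu = -0.968784, Gamma_uuv = 0.000000, Gamma_uvv = 0.000000, Gamma_vuu = 0.000000, Gamma_vuv = 0.000000, Gamma_vvv = 0.000000; k2 = (-0.235548, -0.750000, 0.053751, 0.000000)
  k3: at (u, v) = (-0.810587, 0.312500), (du/dtau, dv/dtau) = (-0.235623, -0.750000); Gamma_uuu = -0.968835, Gamma_uuv = 0.000000, Gamma_uvv = 0.000000, Gamma_vuu = 0.000000, Gamma_vuv = 0.000000, Gamma_vvv = 0.000000; k3 = (-0.235623, -0.750000, 0.053788, 0.000000)
  k4: at (u, v) = (-0.822372, 0.275000), (du/dtau, dv/dtau) = (-0.232932, -0.750000); Gamma_uuu = -0.964344, Gamma_uuv = 0.000000, Gamma_uvv = 0.000000, Gamma_vuu = 0.000000, Gamma_vuv = 0.000000, Gamma_vvv = 0.000000; k4 = (-0.232932, -0.750000, 0.052323, 0.000000)
  Y <- Y + (h/6)(k1 + 2k2 + 2k3 + k4): u = -0.8224, v = 0.2750, du/dtau = -0.2329, dv/dtau = -0.7500

Answer: u = -0.8224, v = 0.2750, du/dtau = -0.2329, dv/dtau = -0.7500


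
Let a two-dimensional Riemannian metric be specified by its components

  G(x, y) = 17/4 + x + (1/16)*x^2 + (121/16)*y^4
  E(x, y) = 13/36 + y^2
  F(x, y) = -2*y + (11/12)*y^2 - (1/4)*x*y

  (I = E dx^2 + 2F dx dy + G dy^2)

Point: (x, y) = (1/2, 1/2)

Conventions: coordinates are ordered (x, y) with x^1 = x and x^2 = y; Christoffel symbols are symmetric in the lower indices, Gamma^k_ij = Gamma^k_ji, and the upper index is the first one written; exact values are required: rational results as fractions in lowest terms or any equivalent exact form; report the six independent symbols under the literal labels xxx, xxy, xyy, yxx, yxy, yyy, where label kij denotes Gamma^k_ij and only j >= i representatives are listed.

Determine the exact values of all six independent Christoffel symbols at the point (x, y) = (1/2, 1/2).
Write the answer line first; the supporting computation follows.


Answer: Gamma_xxx = -2400/11551, Gamma_xxy = 14109/11551, Gamma_xyy = -555681/184816, Gamma_yxx = -1760/11551, Gamma_yxy = 3416/11551, Gamma_yyy = -1356/11551

E = 11/18, F = -5/6, G = 1341/256 at the point
E_x = 0, E_y = 1, F_x = -1/8, F_y = -29/24, G_x = 17/16, G_y = 121/32
EG - F^2 = 11551/4608;  g^inv = (4608/11551) * [[1341/256, 5/6], [5/6, 11/18]]
first-kind symbols [ij,l] = (1/2)(d_i g_jl + d_j g_il - d_l g_ij): [xx,x] = E_x/2 = 0, [xx,y] = F_x - E_y/2 = -5/8, [xy,x] = E_y/2 = 1/2, [xy,y] = G_x/2 = 17/32, [yy,x] = F_y - G_x/2 = -167/96, [yy,y] = G_y/2 = 121/64
Gamma^x_ij = (G*[ij,x] - F*[ij,y])/(EG - F^2), Gamma^y_ij = (E*[ij,y] - F*[ij,x])/(EG - F^2)


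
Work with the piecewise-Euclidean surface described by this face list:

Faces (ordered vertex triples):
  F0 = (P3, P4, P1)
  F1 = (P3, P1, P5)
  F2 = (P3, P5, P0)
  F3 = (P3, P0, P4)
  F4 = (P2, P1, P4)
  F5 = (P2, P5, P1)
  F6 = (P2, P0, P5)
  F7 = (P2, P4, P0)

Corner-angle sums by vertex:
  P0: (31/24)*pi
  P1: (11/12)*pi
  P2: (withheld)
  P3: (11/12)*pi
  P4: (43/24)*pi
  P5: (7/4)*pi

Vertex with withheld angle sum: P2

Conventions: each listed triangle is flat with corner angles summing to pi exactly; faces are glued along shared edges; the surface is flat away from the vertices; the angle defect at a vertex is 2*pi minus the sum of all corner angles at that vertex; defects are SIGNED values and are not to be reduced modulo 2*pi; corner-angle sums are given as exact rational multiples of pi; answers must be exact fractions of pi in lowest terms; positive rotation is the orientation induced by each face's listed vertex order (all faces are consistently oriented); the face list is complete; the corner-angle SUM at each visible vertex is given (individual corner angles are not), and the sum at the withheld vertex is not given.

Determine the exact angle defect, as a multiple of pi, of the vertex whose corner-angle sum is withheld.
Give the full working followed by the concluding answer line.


V = 6, E = 12, F = 8; chi = V - E + F = 2
Gauss-Bonnet: total defect = 2*pi*chi = 4*pi; visible defects sum to (10/3)*pi

Answer: defect(P2) = (2/3)*pi


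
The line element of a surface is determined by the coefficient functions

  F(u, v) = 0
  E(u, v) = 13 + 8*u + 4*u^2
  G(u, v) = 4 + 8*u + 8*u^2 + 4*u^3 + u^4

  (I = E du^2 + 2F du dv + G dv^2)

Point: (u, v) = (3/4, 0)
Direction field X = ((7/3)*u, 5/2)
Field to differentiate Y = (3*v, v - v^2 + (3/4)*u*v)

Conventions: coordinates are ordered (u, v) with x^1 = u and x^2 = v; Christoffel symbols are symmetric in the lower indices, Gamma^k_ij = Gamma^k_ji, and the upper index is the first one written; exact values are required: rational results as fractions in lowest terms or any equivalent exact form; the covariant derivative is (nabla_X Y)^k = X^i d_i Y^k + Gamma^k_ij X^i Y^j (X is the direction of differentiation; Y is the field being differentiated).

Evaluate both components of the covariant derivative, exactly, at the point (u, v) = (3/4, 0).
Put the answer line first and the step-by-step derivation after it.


Answer: (nabla_X Y)^u = 15/2, (nabla_X Y)^v = 125/32

E = 85/4, F = 0, G = 4225/256 at the point
E_u = 14, E_v = 0, F_u = 0, F_v = 0, G_u = 455/16, G_v = 0
EG - F^2 = 359125/1024;  g^inv = (1024/359125) * [[4225/256, 0], [0, 85/4]]
first-kind symbols [ij,l] = (1/2)(d_i g_jl + d_j g_il - d_l g_ij): [uu,u] = E_u/2 = 7, [uu,v] = F_u - E_v/2 = 0, [uv,u] = E_v/2 = 0, [uv,v] = G_u/2 = 455/32, [vv,u] = F_v - G_u/2 = -455/32, [vv,v] = G_v/2 = 0
Gamma^u_ij = (G*[ij,u] - F*[ij,v])/(EG - F^2), Gamma^v_ij = (E*[ij,v] - F*[ij,u])/(EG - F^2)
Gamma_uuu = 28/85, Gamma_uuv = 0, Gamma_uvv = -91/136, Gamma_vuu = 0, Gamma_vuv = 56/65, Gamma_vvv = 0
X = (7/4, 5/2), Y = (0, 0) at the point


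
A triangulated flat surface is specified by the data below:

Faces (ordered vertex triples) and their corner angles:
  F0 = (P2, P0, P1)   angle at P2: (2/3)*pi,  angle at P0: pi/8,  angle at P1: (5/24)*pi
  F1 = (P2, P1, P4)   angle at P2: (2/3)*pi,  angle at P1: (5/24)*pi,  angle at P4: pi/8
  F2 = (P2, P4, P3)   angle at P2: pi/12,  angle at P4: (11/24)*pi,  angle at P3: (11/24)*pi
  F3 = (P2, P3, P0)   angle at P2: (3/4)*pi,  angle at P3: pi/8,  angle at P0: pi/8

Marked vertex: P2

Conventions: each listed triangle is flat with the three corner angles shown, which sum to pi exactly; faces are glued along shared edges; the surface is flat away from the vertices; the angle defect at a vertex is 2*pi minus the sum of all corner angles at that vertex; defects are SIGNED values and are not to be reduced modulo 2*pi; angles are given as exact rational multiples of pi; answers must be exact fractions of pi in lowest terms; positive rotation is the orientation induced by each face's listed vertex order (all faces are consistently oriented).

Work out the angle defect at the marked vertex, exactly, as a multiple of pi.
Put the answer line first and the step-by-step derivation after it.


Answer: defect(P2) = -pi/6

Sum of corner angles at P2: (13/6)*pi
defect = 2*pi - (13/6)*pi


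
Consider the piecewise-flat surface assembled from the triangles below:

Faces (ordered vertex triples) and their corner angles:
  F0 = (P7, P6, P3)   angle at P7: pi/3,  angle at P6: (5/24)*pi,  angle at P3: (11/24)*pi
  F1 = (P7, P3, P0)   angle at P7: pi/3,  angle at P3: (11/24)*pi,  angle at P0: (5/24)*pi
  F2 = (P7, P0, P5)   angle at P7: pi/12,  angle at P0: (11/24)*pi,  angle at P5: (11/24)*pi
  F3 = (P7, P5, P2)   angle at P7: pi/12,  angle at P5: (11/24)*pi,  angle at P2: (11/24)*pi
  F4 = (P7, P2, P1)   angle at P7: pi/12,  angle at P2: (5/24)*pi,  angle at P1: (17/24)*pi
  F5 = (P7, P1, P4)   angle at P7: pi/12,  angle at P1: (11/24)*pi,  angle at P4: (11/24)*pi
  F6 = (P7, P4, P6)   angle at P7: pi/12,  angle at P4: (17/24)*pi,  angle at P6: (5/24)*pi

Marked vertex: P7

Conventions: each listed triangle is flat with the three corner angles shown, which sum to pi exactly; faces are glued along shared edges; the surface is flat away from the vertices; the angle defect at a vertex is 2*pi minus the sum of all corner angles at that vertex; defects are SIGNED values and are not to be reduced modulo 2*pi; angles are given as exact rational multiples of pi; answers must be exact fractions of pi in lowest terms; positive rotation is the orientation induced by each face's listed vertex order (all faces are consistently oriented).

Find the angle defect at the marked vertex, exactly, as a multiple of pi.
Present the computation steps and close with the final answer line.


Sum of corner angles at P7: (13/12)*pi
defect = 2*pi - (13/12)*pi

Answer: defect(P7) = (11/12)*pi


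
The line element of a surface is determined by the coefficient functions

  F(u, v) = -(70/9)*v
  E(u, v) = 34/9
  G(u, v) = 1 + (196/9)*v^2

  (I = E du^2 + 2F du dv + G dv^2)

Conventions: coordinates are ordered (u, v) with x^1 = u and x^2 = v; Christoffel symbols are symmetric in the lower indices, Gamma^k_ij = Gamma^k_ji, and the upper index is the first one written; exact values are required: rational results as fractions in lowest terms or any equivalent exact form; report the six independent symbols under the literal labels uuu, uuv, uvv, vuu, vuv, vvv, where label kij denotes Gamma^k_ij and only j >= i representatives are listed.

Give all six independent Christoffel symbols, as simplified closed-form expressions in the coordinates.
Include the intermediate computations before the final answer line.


E = 34/9; F = -(70/9)*v; G = 1 + (196/9)*v^2
Gamma^k_ij = (1/2) g^{kl} (d_i g_jl + d_j g_il - d_l g_ij), with g^inv = (1/(EG-F^2)) [[G, -F], [-F, E]]
first partials: E_u = 0, E_v = 0, F_u = 0, F_v = -70/9, G_u = 0, G_v = (392/9)*v
D = EG - F^2 = 34/9 + (196/9)*v^2
expanded: Gamma^u_uu = (G E_u - 2F F_u + F E_v)/(2D), Gamma^u_uv = (G E_v - F G_u)/(2D), Gamma^u_vv = (2G F_v - G G_u - F G_v)/(2D), Gamma^v_uu = (2E F_u - E E_v - F E_u)/(2D), Gamma^v_uv = (E G_u - F E_v)/(2D), Gamma^v_vv = (E G_v - 2F F_v + F G_u)/(2D); substitute and cancel common factors

Answer: Gamma_uuu = 0, Gamma_uuv = 0, Gamma_uvv = -35/(98*v^2 + 17), Gamma_vuu = 0, Gamma_vuv = 0, Gamma_vvv = 98*v/(98*v^2 + 17)


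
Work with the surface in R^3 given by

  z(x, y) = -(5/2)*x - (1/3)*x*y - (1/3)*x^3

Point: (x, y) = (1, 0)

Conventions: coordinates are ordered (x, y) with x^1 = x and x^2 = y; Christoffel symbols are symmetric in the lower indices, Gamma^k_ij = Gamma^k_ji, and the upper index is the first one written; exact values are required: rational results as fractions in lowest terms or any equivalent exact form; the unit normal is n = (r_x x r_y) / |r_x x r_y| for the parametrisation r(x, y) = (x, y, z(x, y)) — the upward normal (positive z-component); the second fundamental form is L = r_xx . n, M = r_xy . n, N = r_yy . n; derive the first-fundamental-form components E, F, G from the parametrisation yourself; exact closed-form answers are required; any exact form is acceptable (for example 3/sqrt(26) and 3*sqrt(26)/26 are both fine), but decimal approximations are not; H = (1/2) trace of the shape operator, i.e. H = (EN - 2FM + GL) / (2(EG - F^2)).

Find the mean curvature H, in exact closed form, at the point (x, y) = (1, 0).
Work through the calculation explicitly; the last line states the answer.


z_x = -7/2, z_y = -1/3, z_xx = -2, z_xy = -1/3, z_yy = 0
E = 53/4, F = 7/6, G = 10/9; answer radicand W^2 = 481/36
unnormalised second-form numerators: l = -2, m = -1/3, n = 0; L = l/sqrt(481/36), and similarly M = m/sqrt(W^2), N = n/sqrt(W^2)
H = (E*n - 2*F*m + G*l) / (2*(EG - F^2)*sqrt(W^2)); E*n - 2*F*m + G*l = -13/9, EG - F^2 = 481/36, so H = (-2/37)/sqrt(481/36)

Answer: H = -12*sqrt(481)/17797


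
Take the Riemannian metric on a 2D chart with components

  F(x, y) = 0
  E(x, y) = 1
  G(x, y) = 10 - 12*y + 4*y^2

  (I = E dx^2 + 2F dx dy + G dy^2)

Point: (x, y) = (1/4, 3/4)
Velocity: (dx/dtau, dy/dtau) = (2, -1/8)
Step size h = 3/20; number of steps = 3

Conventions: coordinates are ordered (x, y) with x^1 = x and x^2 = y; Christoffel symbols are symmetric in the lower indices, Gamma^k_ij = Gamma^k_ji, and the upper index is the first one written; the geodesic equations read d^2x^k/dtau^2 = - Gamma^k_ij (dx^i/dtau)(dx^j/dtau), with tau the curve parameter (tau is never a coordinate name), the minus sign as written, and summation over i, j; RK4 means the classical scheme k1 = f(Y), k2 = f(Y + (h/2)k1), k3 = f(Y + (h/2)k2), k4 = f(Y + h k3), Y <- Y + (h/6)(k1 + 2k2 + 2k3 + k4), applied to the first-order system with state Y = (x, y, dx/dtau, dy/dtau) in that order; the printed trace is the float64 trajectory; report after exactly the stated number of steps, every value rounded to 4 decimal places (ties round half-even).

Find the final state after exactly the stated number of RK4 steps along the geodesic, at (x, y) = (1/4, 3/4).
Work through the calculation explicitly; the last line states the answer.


f(Y) = (dx/dtau, dy/dtau, -Gamma^x_ij Y'^i Y'^j, -Gamma^y_ij Y'^i Y'^j) with the Gammas evaluated at the stage position; h = 0.150000; intermediate values shown to 6 dp
step 0: x = 0.2500, y = 0.7500, dx/dtau = 2.0000, dy/dtau = -0.1250
step 1:
  k1: at (x, y) = (0.250000, 0.750000), (dx/dtau, dy/dtau) = (2.000000, -0.125000); Gamma_xxx = 0.000000, Gamma_xxy = 0.000000, Gamma_xyy = 0.000000, Gamma_yxx = 0.000000, Gamma_yxy = 0.000000, Gamma_yyy = -0.923077; k1 = (2.000000, -0.125000, 0.000000, 0.014423)
  k2: at (x, y) = (0.400000, 0.740625), (dx/dtau, dy/dtau) = (2.000000, -0.123918); Gamma_xxx = 0.000000, Gamma_xxy = 0.000000, Gamma_xyy = 0.000000, Gamma_yxx = 0.000000, Gamma_yxy = 0.000000, Gamma_yyy = -0.918617; k2 = (2.000000, -0.123918, 0.000000, 0.014106)
  k3: at (x, y) = (0.400000, 0.740706), (dx/dtau, dy/dtau) = (2.000000, -0.123942); Gamma_xxx = 0.000000, Gamma_xxy = 0.000000, Gamma_xyy = 0.000000, Gamma_yxx = 0.000000, Gamma_yxy = 0.000000, Gamma_yyy = -0.918656; k3 = (2.000000, -0.123942, 0.000000, 0.014112)
  k4: at (x, y) = (0.550000, 0.731409), (dx/dtau, dy/dtau) = (2.000000, -0.122883); Gamma_xxx = 0.000000, Gamma_xxy = 0.000000, Gamma_xyy = 0.000000, Gamma_yxx = 0.000000, Gamma_yxy = 0.000000, Gamma_yyy = -0.914192; k4 = (2.000000, -0.122883, 0.000000, 0.013805)
  Y <- Y + (h/6)(k1 + 2k2 + 2k3 + k4): x = 0.5500, y = 0.7314, dx/dtau = 2.0000, dy/dtau = -0.1229
step 2:
  k1: at (x, y) = (0.550000, 0.731410), (dx/dtau, dy/dtau) = (2.000000, -0.122883); Gamma_xxx = 0.000000, Gamma_xxy = 0.000000, Gamma_xyy = 0.000000, Gamma_yxx = 0.000000, Gamma_yxy = 0.000000, Gamma_yyy = -0.914193; k1 = (2.000000, -0.122883, 0.000000, 0.013805)
  k2: at (x, y) = (0.700000, 0.722194), (dx/dtau, dy/dtau) = (2.000000, -0.121848); Gamma_xxx = 0.000000, Gamma_xxy = 0.000000, Gamma_xyy = 0.000000, Gamma_yxx = 0.000000, Gamma_yxy = 0.000000, Gamma_yyy = -0.909733; k2 = (2.000000, -0.121848, 0.000000, 0.013507)
  k3: at (x, y) = (0.700000, 0.722271), (dx/dtau, dy/dtau) = (2.000000, -0.121870); Gamma_xxx = 0.000000, Gamma_xxy = 0.000000, Gamma_xyy = 0.000000, Gamma_yxx = 0.000000, Gamma_yxy = 0.000000, Gamma_yyy = -0.909771; k3 = (2.000000, -0.121870, 0.000000, 0.013512)
  k4: at (x, y) = (0.850000, 0.713129), (dx/dtau, dy/dtau) = (2.000000, -0.120857); Gamma_xxx = 0.000000, Gamma_xxy = 0.000000, Gamma_xyy = 0.000000, Gamma_yxx = 0.000000, Gamma_yxy = 0.000000, Gamma_yyy = -0.905317; k4 = (2.000000, -0.120857, 0.000000, 0.013223)
  Y <- Y + (h/6)(k1 + 2k2 + 2k3 + k4): x = 0.8500, y = 0.7131, dx/dtau = 2.0000, dy/dtau = -0.1209
step 3:
  k1: at (x, y) = (0.850000, 0.713130), (dx/dtau, dy/dtau) = (2.000000, -0.120857); Gamma_xxx = 0.000000, Gamma_xxy = 0.000000, Gamma_xyy = 0.000000, Gamma_yxx = 0.000000, Gamma_yxy = 0.000000, Gamma_yyy = -0.905318; k1 = (2.000000, -0.120857, 0.000000, 0.013223)
  k2: at (x, y) = (1.000000, 0.704066), (dx/dtau, dy/dtau) = (2.000000, -0.119865); Gamma_xxx = 0.000000, Gamma_xxy = 0.000000, Gamma_xyy = 0.000000, Gamma_yxx = 0.000000, Gamma_yxy = 0.000000, Gamma_yyy = -0.900876; k2 = (2.000000, -0.119865, 0.000000, 0.012943)
  k3: at (x, y) = (1.000000, 0.704141), (dx/dtau, dy/dtau) = (2.000000, -0.119886); Gamma_xxx = 0.000000, Gamma_xxy = 0.000000, Gamma_xyy = 0.000000, Gamma_yxx = 0.000000, Gamma_yxy = 0.000000, Gamma_yyy = -0.900913; k3 = (2.000000, -0.119886, 0.000000, 0.012949)
  k4: at (x, y) = (1.150000, 0.695148), (dx/dtau, dy/dtau) = (2.000000, -0.118914); Gamma_xxx = 0.000000, Gamma_xxy = 0.000000, Gamma_xyy = 0.000000, Gamma_yxx = 0.000000, Gamma_yxy = 0.000000, Gamma_yyy = -0.896484; k4 = (2.000000, -0.118914, 0.000000, 0.012677)
  Y <- Y + (h/6)(k1 + 2k2 + 2k3 + k4): x = 1.1500, y = 0.6951, dx/dtau = 2.0000, dy/dtau = -0.1189

Answer: x = 1.1500, y = 0.6951, dx/dtau = 2.0000, dy/dtau = -0.1189
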